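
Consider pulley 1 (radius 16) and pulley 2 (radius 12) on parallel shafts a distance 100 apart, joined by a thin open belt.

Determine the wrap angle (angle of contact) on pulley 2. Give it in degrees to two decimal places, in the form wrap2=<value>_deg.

wrap2=175.42_deg

open belt: β = asin((r2−r1)/C) = asin(-4/100) = -2.2924°
wrap1 = π − 2β = 184.5849°
wrap2 = π + 2β = 175.4151°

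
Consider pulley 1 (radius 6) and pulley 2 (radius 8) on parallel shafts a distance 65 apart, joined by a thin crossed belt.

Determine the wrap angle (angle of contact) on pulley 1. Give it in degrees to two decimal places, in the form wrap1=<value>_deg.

crossed belt: β = asin((r1+r2)/C) = asin(14/65) = 12.4381°
wrap1 = wrap2 = π + 2β = 204.8762°

wrap1=204.88_deg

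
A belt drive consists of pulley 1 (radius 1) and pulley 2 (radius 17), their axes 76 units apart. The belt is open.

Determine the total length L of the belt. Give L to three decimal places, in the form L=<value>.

open belt: β = asin((r2−r1)/C) = asin(16/76) = 12.1532°
wrap1 = π − 2β = 155.6936°
wrap2 = π + 2β = 204.3064°
tangent length = C·cosβ = 74.2967
L = r1·wrap1 + r2·wrap2 + 2·C·cosβ = 1·2.7174 + 17·3.5658 + 2·74.2967 = 211.9297

L=211.930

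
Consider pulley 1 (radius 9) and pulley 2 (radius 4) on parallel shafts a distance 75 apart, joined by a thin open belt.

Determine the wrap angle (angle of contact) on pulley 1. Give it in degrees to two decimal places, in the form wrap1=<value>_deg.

wrap1=187.65_deg

open belt: β = asin((r2−r1)/C) = asin(-5/75) = -3.8226°
wrap1 = π − 2β = 187.6451°
wrap2 = π + 2β = 172.3549°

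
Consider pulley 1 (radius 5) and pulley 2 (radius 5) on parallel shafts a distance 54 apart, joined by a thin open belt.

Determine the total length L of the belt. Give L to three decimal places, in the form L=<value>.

open belt: β = asin((r2−r1)/C) = asin(0/54) = 0.0000°
wrap1 = π − 2β = 180.0000°
wrap2 = π + 2β = 180.0000°
tangent length = C·cosβ = 54.0000
L = r1·wrap1 + r2·wrap2 + 2·C·cosβ = 5·3.1416 + 5·3.1416 + 2·54.0000 = 139.4159

L=139.416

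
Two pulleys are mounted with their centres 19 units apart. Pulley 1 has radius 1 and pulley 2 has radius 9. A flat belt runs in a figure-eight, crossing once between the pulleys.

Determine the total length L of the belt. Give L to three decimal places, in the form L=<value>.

L=74.812

crossed belt: β = asin((r1+r2)/C) = asin(10/19) = 31.7569°
wrap1 = wrap2 = π + 2β = 243.5137°
tangent length = C·cosβ = 16.1555
L = (r1+r2)·wrap + 2·C·cosβ = 10·4.2501 + 2·16.1555 = 74.8122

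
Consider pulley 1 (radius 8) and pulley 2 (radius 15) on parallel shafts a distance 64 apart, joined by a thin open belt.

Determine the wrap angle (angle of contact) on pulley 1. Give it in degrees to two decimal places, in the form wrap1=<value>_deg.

open belt: β = asin((r2−r1)/C) = asin(7/64) = 6.2793°
wrap1 = π − 2β = 167.4414°
wrap2 = π + 2β = 192.5586°

wrap1=167.44_deg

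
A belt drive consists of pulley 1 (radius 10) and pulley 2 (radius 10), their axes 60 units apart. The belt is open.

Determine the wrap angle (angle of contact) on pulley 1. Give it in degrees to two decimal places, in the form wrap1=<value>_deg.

open belt: β = asin((r2−r1)/C) = asin(0/60) = 0.0000°
wrap1 = π − 2β = 180.0000°
wrap2 = π + 2β = 180.0000°

wrap1=180.00_deg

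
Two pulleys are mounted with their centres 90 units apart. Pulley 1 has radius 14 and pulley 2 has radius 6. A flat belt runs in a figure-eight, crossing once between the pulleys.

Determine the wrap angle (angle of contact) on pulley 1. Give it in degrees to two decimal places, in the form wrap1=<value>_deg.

wrap1=205.68_deg

crossed belt: β = asin((r1+r2)/C) = asin(20/90) = 12.8396°
wrap1 = wrap2 = π + 2β = 205.6792°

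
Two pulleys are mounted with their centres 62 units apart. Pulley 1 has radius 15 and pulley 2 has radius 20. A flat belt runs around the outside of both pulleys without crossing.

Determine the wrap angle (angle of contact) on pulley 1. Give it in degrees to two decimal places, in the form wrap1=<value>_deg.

wrap1=170.75_deg

open belt: β = asin((r2−r1)/C) = asin(5/62) = 4.6257°
wrap1 = π − 2β = 170.7487°
wrap2 = π + 2β = 189.2513°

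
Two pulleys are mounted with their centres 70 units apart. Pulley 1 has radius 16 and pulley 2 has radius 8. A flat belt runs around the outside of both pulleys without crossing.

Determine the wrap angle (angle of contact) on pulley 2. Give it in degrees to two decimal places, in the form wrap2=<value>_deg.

wrap2=166.88_deg

open belt: β = asin((r2−r1)/C) = asin(-8/70) = -6.5624°
wrap1 = π − 2β = 193.1249°
wrap2 = π + 2β = 166.8751°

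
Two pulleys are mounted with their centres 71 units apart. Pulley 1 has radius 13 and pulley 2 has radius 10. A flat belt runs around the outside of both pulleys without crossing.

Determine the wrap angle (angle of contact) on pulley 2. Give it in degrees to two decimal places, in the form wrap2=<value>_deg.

wrap2=175.16_deg

open belt: β = asin((r2−r1)/C) = asin(-3/71) = -2.4217°
wrap1 = π − 2β = 184.8433°
wrap2 = π + 2β = 175.1567°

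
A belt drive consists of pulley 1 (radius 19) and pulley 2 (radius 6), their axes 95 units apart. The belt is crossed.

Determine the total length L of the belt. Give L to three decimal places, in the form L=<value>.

L=275.158

crossed belt: β = asin((r1+r2)/C) = asin(25/95) = 15.2575°
wrap1 = wrap2 = π + 2β = 210.5150°
tangent length = C·cosβ = 91.6515
L = (r1+r2)·wrap + 2·C·cosβ = 25·3.6742 + 2·91.6515 = 275.1575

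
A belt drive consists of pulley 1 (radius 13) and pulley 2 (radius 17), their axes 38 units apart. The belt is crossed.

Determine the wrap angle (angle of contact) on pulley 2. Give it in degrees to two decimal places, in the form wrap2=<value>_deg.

crossed belt: β = asin((r1+r2)/C) = asin(30/38) = 52.1364°
wrap1 = wrap2 = π + 2β = 284.2727°

wrap2=284.27_deg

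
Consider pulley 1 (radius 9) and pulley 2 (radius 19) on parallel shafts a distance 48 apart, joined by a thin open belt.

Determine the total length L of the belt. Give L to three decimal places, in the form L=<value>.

L=186.056

open belt: β = asin((r2−r1)/C) = asin(10/48) = 12.0247°
wrap1 = π − 2β = 155.9506°
wrap2 = π + 2β = 204.0494°
tangent length = C·cosβ = 46.9468
L = r1·wrap1 + r2·wrap2 + 2·C·cosβ = 9·2.7219 + 19·3.5613 + 2·46.9468 = 186.0556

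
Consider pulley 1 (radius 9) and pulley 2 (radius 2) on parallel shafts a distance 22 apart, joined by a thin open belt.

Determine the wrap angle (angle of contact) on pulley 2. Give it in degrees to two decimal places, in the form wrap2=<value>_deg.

wrap2=142.89_deg

open belt: β = asin((r2−r1)/C) = asin(-7/22) = -18.5530°
wrap1 = π − 2β = 217.1060°
wrap2 = π + 2β = 142.8940°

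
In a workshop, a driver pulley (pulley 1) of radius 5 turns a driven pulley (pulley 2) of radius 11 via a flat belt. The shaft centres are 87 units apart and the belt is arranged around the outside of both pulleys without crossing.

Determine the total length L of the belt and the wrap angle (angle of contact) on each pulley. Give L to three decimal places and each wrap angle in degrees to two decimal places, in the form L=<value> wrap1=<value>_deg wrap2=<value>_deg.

L=224.679 wrap1=172.09_deg wrap2=187.91_deg

open belt: β = asin((r2−r1)/C) = asin(6/87) = 3.9546°
wrap1 = π − 2β = 172.0909°
wrap2 = π + 2β = 187.9091°
tangent length = C·cosβ = 86.7929
L = r1·wrap1 + r2·wrap2 + 2·C·cosβ = 5·3.0036 + 11·3.2796 + 2·86.7929 = 224.6794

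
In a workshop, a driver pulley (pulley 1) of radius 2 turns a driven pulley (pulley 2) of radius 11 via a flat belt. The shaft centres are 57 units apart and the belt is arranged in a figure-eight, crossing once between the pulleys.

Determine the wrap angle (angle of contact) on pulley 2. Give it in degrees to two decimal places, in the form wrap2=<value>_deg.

crossed belt: β = asin((r1+r2)/C) = asin(13/57) = 13.1835°
wrap1 = wrap2 = π + 2β = 206.3670°

wrap2=206.37_deg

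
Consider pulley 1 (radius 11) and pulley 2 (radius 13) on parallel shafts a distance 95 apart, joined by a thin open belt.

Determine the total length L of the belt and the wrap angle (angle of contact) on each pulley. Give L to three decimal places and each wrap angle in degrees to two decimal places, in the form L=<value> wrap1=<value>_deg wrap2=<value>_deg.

open belt: β = asin((r2−r1)/C) = asin(2/95) = 1.2063°
wrap1 = π − 2β = 177.5874°
wrap2 = π + 2β = 182.4126°
tangent length = C·cosβ = 94.9789
L = r1·wrap1 + r2·wrap2 + 2·C·cosβ = 11·3.0995 + 13·3.1837 + 2·94.9789 = 265.4403

L=265.440 wrap1=177.59_deg wrap2=182.41_deg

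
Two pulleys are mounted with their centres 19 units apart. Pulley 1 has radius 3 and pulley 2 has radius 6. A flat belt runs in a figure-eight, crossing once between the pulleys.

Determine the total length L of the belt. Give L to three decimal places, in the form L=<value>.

crossed belt: β = asin((r1+r2)/C) = asin(9/19) = 28.2737°
wrap1 = wrap2 = π + 2β = 236.5474°
tangent length = C·cosβ = 16.7332
L = (r1+r2)·wrap + 2·C·cosβ = 9·4.1285 + 2·16.7332 = 70.6232

L=70.623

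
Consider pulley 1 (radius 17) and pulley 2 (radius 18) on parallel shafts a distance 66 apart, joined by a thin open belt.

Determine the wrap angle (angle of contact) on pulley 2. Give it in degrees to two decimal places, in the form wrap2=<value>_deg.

wrap2=181.74_deg

open belt: β = asin((r2−r1)/C) = asin(1/66) = 0.8682°
wrap1 = π − 2β = 178.2637°
wrap2 = π + 2β = 181.7363°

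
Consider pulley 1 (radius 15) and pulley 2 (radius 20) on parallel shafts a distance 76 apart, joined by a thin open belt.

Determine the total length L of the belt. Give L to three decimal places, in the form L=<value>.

open belt: β = asin((r2−r1)/C) = asin(5/76) = 3.7722°
wrap1 = π − 2β = 172.4556°
wrap2 = π + 2β = 187.5444°
tangent length = C·cosβ = 75.8353
L = r1·wrap1 + r2·wrap2 + 2·C·cosβ = 15·3.0099 + 20·3.2733 + 2·75.8353 = 262.2848

L=262.285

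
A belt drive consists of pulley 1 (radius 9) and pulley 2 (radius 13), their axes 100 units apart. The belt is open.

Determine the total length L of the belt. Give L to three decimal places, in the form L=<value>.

open belt: β = asin((r2−r1)/C) = asin(4/100) = 2.2924°
wrap1 = π − 2β = 175.4151°
wrap2 = π + 2β = 184.5849°
tangent length = C·cosβ = 99.9200
L = r1·wrap1 + r2·wrap2 + 2·C·cosβ = 9·3.0616 + 13·3.2216 + 2·99.9200 = 269.2751

L=269.275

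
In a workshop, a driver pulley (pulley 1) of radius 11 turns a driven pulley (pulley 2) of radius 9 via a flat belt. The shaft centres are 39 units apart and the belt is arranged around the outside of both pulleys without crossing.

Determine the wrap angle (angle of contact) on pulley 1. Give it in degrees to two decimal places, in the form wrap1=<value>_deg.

open belt: β = asin((r2−r1)/C) = asin(-2/39) = -2.9395°
wrap1 = π − 2β = 185.8791°
wrap2 = π + 2β = 174.1209°

wrap1=185.88_deg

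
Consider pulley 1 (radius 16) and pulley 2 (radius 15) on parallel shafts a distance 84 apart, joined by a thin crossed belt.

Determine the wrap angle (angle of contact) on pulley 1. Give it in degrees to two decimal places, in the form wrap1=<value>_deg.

crossed belt: β = asin((r1+r2)/C) = asin(31/84) = 21.6569°
wrap1 = wrap2 = π + 2β = 223.3138°

wrap1=223.31_deg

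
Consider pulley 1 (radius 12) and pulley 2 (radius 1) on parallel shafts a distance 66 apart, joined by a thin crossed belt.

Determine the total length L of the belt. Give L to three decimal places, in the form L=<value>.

crossed belt: β = asin((r1+r2)/C) = asin(13/66) = 11.3598°
wrap1 = wrap2 = π + 2β = 202.7196°
tangent length = C·cosβ = 64.7070
L = (r1+r2)·wrap + 2·C·cosβ = 13·3.5381 + 2·64.7070 = 175.4097

L=175.410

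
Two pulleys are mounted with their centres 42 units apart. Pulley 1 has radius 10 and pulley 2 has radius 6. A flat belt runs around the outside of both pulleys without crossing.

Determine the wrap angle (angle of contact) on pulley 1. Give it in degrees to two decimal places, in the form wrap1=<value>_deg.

open belt: β = asin((r2−r1)/C) = asin(-4/42) = -5.4650°
wrap1 = π − 2β = 190.9300°
wrap2 = π + 2β = 169.0700°

wrap1=190.93_deg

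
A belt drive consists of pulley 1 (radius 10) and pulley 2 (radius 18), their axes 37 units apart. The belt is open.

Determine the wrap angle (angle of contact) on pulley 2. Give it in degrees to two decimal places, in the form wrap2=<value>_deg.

wrap2=204.97_deg

open belt: β = asin((r2−r1)/C) = asin(8/37) = 12.4869°
wrap1 = π − 2β = 155.0262°
wrap2 = π + 2β = 204.9738°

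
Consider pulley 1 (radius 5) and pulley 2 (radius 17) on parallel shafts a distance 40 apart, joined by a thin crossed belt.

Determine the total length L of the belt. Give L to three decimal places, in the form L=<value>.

crossed belt: β = asin((r1+r2)/C) = asin(22/40) = 33.3670°
wrap1 = wrap2 = π + 2β = 246.7340°
tangent length = C·cosβ = 33.4066
L = (r1+r2)·wrap + 2·C·cosβ = 22·4.3063 + 2·33.4066 = 161.5522

L=161.552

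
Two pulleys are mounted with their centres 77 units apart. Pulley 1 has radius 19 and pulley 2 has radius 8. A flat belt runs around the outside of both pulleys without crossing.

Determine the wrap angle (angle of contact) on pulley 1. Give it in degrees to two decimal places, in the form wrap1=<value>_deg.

wrap1=196.43_deg

open belt: β = asin((r2−r1)/C) = asin(-11/77) = -8.2132°
wrap1 = π − 2β = 196.4264°
wrap2 = π + 2β = 163.5736°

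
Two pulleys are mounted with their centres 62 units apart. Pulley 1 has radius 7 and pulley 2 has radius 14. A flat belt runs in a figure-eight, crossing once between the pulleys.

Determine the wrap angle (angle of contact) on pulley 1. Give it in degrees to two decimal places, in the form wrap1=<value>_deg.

wrap1=219.60_deg

crossed belt: β = asin((r1+r2)/C) = asin(21/62) = 19.7983°
wrap1 = wrap2 = π + 2β = 219.5966°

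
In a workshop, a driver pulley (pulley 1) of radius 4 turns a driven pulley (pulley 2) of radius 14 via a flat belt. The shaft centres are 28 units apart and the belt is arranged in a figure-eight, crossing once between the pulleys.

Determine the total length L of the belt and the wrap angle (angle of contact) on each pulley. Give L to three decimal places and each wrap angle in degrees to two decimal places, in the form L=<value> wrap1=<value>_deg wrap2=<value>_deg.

crossed belt: β = asin((r1+r2)/C) = asin(18/28) = 40.0052°
wrap1 = wrap2 = π + 2β = 260.0104°
tangent length = C·cosβ = 21.4476
L = (r1+r2)·wrap + 2·C·cosβ = 18·4.5380 + 2·21.4476 = 124.5799

L=124.580 wrap1=260.01_deg wrap2=260.01_deg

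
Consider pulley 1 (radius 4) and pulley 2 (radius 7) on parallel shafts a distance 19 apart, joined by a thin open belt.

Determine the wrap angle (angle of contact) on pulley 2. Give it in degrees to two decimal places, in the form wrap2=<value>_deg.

open belt: β = asin((r2−r1)/C) = asin(3/19) = 9.0847°
wrap1 = π − 2β = 161.8306°
wrap2 = π + 2β = 198.1694°

wrap2=198.17_deg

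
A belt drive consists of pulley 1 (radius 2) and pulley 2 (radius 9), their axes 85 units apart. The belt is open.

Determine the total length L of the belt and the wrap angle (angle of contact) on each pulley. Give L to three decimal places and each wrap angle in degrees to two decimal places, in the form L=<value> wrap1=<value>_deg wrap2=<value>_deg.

L=205.134 wrap1=170.55_deg wrap2=189.45_deg

open belt: β = asin((r2−r1)/C) = asin(7/85) = 4.7238°
wrap1 = π − 2β = 170.5523°
wrap2 = π + 2β = 189.4477°
tangent length = C·cosβ = 84.7113
L = r1·wrap1 + r2·wrap2 + 2·C·cosβ = 2·2.9767 + 9·3.3065 + 2·84.7113 = 205.1343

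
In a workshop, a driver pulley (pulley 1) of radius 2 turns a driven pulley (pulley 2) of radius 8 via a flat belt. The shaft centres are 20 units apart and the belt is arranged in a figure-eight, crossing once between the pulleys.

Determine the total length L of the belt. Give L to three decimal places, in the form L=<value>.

L=76.529

crossed belt: β = asin((r1+r2)/C) = asin(10/20) = 30.0000°
wrap1 = wrap2 = π + 2β = 240.0000°
tangent length = C·cosβ = 17.3205
L = (r1+r2)·wrap + 2·C·cosβ = 10·4.1888 + 2·17.3205 = 76.5289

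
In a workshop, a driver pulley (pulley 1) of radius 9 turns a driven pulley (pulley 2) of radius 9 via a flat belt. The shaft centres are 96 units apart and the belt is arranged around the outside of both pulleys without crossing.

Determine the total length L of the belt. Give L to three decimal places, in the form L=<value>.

L=248.549

open belt: β = asin((r2−r1)/C) = asin(0/96) = 0.0000°
wrap1 = π − 2β = 180.0000°
wrap2 = π + 2β = 180.0000°
tangent length = C·cosβ = 96.0000
L = r1·wrap1 + r2·wrap2 + 2·C·cosβ = 9·3.1416 + 9·3.1416 + 2·96.0000 = 248.5487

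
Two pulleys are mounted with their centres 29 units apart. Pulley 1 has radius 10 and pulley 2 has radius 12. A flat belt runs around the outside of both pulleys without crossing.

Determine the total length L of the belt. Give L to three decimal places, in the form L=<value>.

open belt: β = asin((r2−r1)/C) = asin(2/29) = 3.9546°
wrap1 = π − 2β = 172.0909°
wrap2 = π + 2β = 187.9091°
tangent length = C·cosβ = 28.9310
L = r1·wrap1 + r2·wrap2 + 2·C·cosβ = 10·3.0036 + 12·3.2796 + 2·28.9310 = 127.2530

L=127.253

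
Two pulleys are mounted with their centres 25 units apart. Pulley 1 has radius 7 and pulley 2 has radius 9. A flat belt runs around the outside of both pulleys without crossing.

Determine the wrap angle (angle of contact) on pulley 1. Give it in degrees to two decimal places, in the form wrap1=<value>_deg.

wrap1=170.82_deg

open belt: β = asin((r2−r1)/C) = asin(2/25) = 4.5886°
wrap1 = π − 2β = 170.8229°
wrap2 = π + 2β = 189.1771°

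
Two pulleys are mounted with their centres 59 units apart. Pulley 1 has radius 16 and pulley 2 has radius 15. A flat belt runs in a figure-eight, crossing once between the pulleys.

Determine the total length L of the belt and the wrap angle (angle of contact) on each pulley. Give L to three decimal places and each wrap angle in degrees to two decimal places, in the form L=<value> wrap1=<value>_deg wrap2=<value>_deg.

L=232.088 wrap1=243.39_deg wrap2=243.39_deg

crossed belt: β = asin((r1+r2)/C) = asin(31/59) = 31.6968°
wrap1 = wrap2 = π + 2β = 243.3935°
tangent length = C·cosβ = 50.1996
L = (r1+r2)·wrap + 2·C·cosβ = 31·4.2480 + 2·50.1996 = 232.0878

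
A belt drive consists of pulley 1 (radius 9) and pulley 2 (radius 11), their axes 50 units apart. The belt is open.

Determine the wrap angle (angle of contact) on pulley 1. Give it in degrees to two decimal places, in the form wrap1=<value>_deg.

open belt: β = asin((r2−r1)/C) = asin(2/50) = 2.2924°
wrap1 = π − 2β = 175.4151°
wrap2 = π + 2β = 184.5849°

wrap1=175.42_deg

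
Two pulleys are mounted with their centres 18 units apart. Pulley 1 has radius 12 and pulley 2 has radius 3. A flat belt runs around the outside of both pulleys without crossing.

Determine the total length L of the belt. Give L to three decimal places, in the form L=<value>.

open belt: β = asin((r2−r1)/C) = asin(-9/18) = -30.0000°
wrap1 = π − 2β = 240.0000°
wrap2 = π + 2β = 120.0000°
tangent length = C·cosβ = 15.5885
L = r1·wrap1 + r2·wrap2 + 2·C·cosβ = 12·4.1888 + 3·2.0944 + 2·15.5885 = 87.7256

L=87.726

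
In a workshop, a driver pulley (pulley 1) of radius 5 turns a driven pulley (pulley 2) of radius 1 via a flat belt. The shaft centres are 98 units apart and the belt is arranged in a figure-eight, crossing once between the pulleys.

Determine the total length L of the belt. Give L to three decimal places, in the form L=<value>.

crossed belt: β = asin((r1+r2)/C) = asin(6/98) = 3.5101°
wrap1 = wrap2 = π + 2β = 187.0202°
tangent length = C·cosβ = 97.8162
L = (r1+r2)·wrap + 2·C·cosβ = 6·3.2641 + 2·97.8162 = 215.2170

L=215.217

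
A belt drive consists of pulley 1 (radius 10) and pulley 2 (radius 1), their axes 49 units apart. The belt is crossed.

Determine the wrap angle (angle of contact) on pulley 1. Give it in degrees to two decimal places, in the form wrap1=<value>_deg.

crossed belt: β = asin((r1+r2)/C) = asin(11/49) = 12.9729°
wrap1 = wrap2 = π + 2β = 205.9458°

wrap1=205.95_deg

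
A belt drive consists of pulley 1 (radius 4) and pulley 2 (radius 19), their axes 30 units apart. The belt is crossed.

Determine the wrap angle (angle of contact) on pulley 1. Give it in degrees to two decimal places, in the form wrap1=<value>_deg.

wrap1=280.11_deg

crossed belt: β = asin((r1+r2)/C) = asin(23/30) = 50.0555°
wrap1 = wrap2 = π + 2β = 280.1110°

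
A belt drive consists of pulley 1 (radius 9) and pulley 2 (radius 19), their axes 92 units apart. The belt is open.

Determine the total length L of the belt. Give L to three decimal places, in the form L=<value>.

L=273.053

open belt: β = asin((r2−r1)/C) = asin(10/92) = 6.2401°
wrap1 = π − 2β = 167.5197°
wrap2 = π + 2β = 192.4803°
tangent length = C·cosβ = 91.4549
L = r1·wrap1 + r2·wrap2 + 2·C·cosβ = 9·2.9238 + 19·3.3594 + 2·91.4549 = 273.0526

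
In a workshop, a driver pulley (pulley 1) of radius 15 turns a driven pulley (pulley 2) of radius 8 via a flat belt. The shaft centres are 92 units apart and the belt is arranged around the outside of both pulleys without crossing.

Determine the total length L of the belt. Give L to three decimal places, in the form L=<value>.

open belt: β = asin((r2−r1)/C) = asin(-7/92) = -4.3637°
wrap1 = π − 2β = 188.7274°
wrap2 = π + 2β = 171.2726°
tangent length = C·cosβ = 91.7333
L = r1·wrap1 + r2·wrap2 + 2·C·cosβ = 15·3.2939 + 8·2.9893 + 2·91.7333 = 256.7895

L=256.789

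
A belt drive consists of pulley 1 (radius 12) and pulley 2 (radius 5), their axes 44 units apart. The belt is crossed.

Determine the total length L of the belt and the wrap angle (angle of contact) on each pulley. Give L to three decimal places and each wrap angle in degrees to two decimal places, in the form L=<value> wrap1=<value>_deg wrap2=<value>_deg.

crossed belt: β = asin((r1+r2)/C) = asin(17/44) = 22.7284°
wrap1 = wrap2 = π + 2β = 225.4568°
tangent length = C·cosβ = 40.5832
L = (r1+r2)·wrap + 2·C·cosβ = 17·3.9350 + 2·40.5832 = 148.0609

L=148.061 wrap1=225.46_deg wrap2=225.46_deg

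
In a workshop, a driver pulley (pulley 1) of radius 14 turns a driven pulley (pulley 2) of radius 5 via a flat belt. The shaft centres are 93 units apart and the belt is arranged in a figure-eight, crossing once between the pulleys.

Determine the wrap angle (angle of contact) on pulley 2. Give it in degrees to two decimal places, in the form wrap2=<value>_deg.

wrap2=203.58_deg

crossed belt: β = asin((r1+r2)/C) = asin(19/93) = 11.7886°
wrap1 = wrap2 = π + 2β = 203.5772°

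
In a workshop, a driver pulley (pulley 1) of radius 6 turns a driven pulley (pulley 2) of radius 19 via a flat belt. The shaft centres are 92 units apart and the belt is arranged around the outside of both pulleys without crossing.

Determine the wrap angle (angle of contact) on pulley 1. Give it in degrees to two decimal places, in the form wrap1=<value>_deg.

open belt: β = asin((r2−r1)/C) = asin(13/92) = 8.1233°
wrap1 = π − 2β = 163.7533°
wrap2 = π + 2β = 196.2467°

wrap1=163.75_deg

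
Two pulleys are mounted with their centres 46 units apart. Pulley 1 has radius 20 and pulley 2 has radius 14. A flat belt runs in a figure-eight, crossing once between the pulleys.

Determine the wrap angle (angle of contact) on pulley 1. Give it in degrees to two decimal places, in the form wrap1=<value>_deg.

crossed belt: β = asin((r1+r2)/C) = asin(34/46) = 47.6574°
wrap1 = wrap2 = π + 2β = 275.3148°

wrap1=275.31_deg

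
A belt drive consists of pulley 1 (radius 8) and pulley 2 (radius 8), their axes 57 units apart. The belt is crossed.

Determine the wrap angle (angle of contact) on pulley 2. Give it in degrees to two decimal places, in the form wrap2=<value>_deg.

crossed belt: β = asin((r1+r2)/C) = asin(16/57) = 16.3021°
wrap1 = wrap2 = π + 2β = 212.6042°

wrap2=212.60_deg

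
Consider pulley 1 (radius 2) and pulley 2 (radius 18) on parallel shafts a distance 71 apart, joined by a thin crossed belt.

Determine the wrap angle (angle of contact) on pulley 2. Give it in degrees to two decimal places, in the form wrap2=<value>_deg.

crossed belt: β = asin((r1+r2)/C) = asin(20/71) = 16.3611°
wrap1 = wrap2 = π + 2β = 212.7222°

wrap2=212.72_deg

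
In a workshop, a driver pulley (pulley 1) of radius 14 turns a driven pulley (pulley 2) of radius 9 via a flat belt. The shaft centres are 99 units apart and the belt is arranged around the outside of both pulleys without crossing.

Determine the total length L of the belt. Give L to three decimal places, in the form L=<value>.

open belt: β = asin((r2−r1)/C) = asin(-5/99) = -2.8950°
wrap1 = π − 2β = 185.7899°
wrap2 = π + 2β = 174.2101°
tangent length = C·cosβ = 98.8737
L = r1·wrap1 + r2·wrap2 + 2·C·cosβ = 14·3.2426 + 9·3.0405 + 2·98.8737 = 270.5092

L=270.509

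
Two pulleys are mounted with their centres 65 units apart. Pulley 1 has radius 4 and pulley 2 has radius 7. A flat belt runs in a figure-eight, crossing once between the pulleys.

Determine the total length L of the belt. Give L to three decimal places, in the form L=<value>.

L=166.424

crossed belt: β = asin((r1+r2)/C) = asin(11/65) = 9.7431°
wrap1 = wrap2 = π + 2β = 199.4862°
tangent length = C·cosβ = 64.0625
L = (r1+r2)·wrap + 2·C·cosβ = 11·3.4817 + 2·64.0625 = 166.4235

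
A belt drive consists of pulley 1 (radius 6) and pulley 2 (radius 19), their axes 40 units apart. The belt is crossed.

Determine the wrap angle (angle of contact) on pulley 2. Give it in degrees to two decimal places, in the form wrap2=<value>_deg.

crossed belt: β = asin((r1+r2)/C) = asin(25/40) = 38.6822°
wrap1 = wrap2 = π + 2β = 257.3644°

wrap2=257.36_deg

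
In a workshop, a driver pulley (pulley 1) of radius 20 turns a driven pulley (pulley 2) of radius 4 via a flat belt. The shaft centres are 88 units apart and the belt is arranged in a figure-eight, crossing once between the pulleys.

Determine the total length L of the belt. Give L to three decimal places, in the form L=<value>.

L=257.985

crossed belt: β = asin((r1+r2)/C) = asin(24/88) = 15.8266°
wrap1 = wrap2 = π + 2β = 211.6532°
tangent length = C·cosβ = 84.6640
L = (r1+r2)·wrap + 2·C·cosβ = 24·3.6940 + 2·84.6640 = 257.9852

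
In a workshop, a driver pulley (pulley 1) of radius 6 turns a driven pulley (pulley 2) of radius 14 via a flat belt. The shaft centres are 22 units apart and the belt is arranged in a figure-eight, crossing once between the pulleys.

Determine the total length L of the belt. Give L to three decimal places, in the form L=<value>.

L=126.806

crossed belt: β = asin((r1+r2)/C) = asin(20/22) = 65.3800°
wrap1 = wrap2 = π + 2β = 310.7600°
tangent length = C·cosβ = 9.1652
L = (r1+r2)·wrap + 2·C·cosβ = 20·5.4238 + 2·9.1652 = 126.8060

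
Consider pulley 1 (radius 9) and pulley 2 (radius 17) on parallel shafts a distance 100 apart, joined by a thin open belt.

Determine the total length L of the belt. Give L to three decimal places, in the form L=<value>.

L=282.322

open belt: β = asin((r2−r1)/C) = asin(8/100) = 4.5886°
wrap1 = π − 2β = 170.8229°
wrap2 = π + 2β = 189.1771°
tangent length = C·cosβ = 99.6795
L = r1·wrap1 + r2·wrap2 + 2·C·cosβ = 9·2.9814 + 17·3.3018 + 2·99.6795 = 282.3218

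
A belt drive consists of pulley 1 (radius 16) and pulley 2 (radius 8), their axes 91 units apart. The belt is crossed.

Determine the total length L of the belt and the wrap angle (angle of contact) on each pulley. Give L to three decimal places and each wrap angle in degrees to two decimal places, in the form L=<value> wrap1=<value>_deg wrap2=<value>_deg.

L=263.765 wrap1=210.58_deg wrap2=210.58_deg

crossed belt: β = asin((r1+r2)/C) = asin(24/91) = 15.2919°
wrap1 = wrap2 = π + 2β = 210.5837°
tangent length = C·cosβ = 87.7781
L = (r1+r2)·wrap + 2·C·cosβ = 24·3.6754 + 2·87.7781 = 263.7654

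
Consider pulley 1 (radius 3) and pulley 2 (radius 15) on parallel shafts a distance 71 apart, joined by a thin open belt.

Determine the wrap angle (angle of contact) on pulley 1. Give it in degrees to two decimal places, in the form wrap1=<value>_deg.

open belt: β = asin((r2−r1)/C) = asin(12/71) = 9.7305°
wrap1 = π − 2β = 160.5390°
wrap2 = π + 2β = 199.4610°

wrap1=160.54_deg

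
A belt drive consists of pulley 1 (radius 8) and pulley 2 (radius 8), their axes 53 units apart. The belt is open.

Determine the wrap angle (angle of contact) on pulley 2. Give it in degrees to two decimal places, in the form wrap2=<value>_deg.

open belt: β = asin((r2−r1)/C) = asin(0/53) = 0.0000°
wrap1 = π − 2β = 180.0000°
wrap2 = π + 2β = 180.0000°

wrap2=180.00_deg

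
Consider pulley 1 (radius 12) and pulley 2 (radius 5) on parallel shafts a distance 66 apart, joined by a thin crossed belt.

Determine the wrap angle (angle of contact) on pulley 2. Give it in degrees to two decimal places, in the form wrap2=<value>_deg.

crossed belt: β = asin((r1+r2)/C) = asin(17/66) = 14.9263°
wrap1 = wrap2 = π + 2β = 209.8525°

wrap2=209.85_deg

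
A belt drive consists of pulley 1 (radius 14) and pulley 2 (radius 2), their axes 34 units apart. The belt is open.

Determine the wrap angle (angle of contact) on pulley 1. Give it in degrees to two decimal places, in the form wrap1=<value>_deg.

wrap1=221.33_deg

open belt: β = asin((r2−r1)/C) = asin(-12/34) = -20.6673°
wrap1 = π − 2β = 221.3346°
wrap2 = π + 2β = 138.6654°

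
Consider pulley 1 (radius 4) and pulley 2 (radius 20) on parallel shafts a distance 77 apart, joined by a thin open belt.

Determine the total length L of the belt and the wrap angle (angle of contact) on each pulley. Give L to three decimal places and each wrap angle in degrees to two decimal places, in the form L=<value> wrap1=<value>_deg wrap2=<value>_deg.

open belt: β = asin((r2−r1)/C) = asin(16/77) = 11.9930°
wrap1 = π − 2β = 156.0140°
wrap2 = π + 2β = 203.9860°
tangent length = C·cosβ = 75.3193
L = r1·wrap1 + r2·wrap2 + 2·C·cosβ = 4·2.7230 + 20·3.5602 + 2·75.3193 = 232.7350

L=232.735 wrap1=156.01_deg wrap2=203.99_deg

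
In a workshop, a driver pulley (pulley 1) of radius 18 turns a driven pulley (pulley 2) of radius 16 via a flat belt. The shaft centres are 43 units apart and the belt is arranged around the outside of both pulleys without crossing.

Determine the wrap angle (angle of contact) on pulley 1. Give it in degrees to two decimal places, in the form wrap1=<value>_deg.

open belt: β = asin((r2−r1)/C) = asin(-2/43) = -2.6659°
wrap1 = π − 2β = 185.3318°
wrap2 = π + 2β = 174.6682°

wrap1=185.33_deg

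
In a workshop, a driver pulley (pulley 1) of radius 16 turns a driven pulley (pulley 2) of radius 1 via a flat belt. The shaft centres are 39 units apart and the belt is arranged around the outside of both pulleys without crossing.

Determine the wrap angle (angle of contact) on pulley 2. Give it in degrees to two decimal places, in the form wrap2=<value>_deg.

wrap2=134.76_deg

open belt: β = asin((r2−r1)/C) = asin(-15/39) = -22.6199°
wrap1 = π − 2β = 225.2397°
wrap2 = π + 2β = 134.7603°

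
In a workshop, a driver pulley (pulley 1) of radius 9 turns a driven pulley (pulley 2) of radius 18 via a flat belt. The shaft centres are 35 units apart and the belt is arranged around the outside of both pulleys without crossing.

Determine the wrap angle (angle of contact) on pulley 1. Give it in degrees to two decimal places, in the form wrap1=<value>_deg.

open belt: β = asin((r2−r1)/C) = asin(9/35) = 14.9006°
wrap1 = π − 2β = 150.1988°
wrap2 = π + 2β = 209.8012°

wrap1=150.20_deg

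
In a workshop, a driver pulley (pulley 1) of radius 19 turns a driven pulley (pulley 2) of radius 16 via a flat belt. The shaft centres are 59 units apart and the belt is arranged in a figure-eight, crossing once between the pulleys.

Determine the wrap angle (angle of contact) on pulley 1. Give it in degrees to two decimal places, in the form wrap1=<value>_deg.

wrap1=252.77_deg

crossed belt: β = asin((r1+r2)/C) = asin(35/59) = 36.3859°
wrap1 = wrap2 = π + 2β = 252.7717°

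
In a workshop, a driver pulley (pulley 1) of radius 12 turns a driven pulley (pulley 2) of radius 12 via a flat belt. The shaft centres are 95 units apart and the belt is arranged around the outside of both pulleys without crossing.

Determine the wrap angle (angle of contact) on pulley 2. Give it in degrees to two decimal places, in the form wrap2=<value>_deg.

wrap2=180.00_deg

open belt: β = asin((r2−r1)/C) = asin(0/95) = 0.0000°
wrap1 = π − 2β = 180.0000°
wrap2 = π + 2β = 180.0000°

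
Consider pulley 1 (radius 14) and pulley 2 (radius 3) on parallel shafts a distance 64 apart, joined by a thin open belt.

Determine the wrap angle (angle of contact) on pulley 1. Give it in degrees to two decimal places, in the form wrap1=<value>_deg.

open belt: β = asin((r2−r1)/C) = asin(-11/64) = -9.8969°
wrap1 = π − 2β = 199.7937°
wrap2 = π + 2β = 160.2063°

wrap1=199.79_deg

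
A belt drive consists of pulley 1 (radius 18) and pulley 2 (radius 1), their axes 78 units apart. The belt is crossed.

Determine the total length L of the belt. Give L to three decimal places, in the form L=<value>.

L=220.342

crossed belt: β = asin((r1+r2)/C) = asin(19/78) = 14.0985°
wrap1 = wrap2 = π + 2β = 208.1970°
tangent length = C·cosβ = 75.6505
L = (r1+r2)·wrap + 2·C·cosβ = 19·3.6337 + 2·75.6505 = 220.3418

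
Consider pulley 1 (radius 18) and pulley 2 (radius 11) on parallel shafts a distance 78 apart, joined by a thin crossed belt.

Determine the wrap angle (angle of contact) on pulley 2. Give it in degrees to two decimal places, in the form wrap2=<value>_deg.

wrap2=223.65_deg

crossed belt: β = asin((r1+r2)/C) = asin(29/78) = 21.8264°
wrap1 = wrap2 = π + 2β = 223.6527°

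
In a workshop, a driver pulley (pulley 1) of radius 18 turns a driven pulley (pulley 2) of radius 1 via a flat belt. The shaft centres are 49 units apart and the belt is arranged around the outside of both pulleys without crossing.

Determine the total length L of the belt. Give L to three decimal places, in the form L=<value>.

L=163.650

open belt: β = asin((r2−r1)/C) = asin(-17/49) = -20.3002°
wrap1 = π − 2β = 220.6004°
wrap2 = π + 2β = 139.3996°
tangent length = C·cosβ = 45.9565
L = r1·wrap1 + r2·wrap2 + 2·C·cosβ = 18·3.8502 + 1·2.4330 + 2·45.9565 = 163.6496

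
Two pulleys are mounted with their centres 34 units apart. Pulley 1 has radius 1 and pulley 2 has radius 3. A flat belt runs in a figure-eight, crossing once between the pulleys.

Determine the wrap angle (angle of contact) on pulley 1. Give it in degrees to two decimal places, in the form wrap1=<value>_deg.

wrap1=193.51_deg

crossed belt: β = asin((r1+r2)/C) = asin(4/34) = 6.7563°
wrap1 = wrap2 = π + 2β = 193.5127°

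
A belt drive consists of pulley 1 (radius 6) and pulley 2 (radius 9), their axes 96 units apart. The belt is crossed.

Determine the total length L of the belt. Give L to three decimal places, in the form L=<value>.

L=241.472

crossed belt: β = asin((r1+r2)/C) = asin(15/96) = 8.9893°
wrap1 = wrap2 = π + 2β = 197.9786°
tangent length = C·cosβ = 94.8209
L = (r1+r2)·wrap + 2·C·cosβ = 15·3.4554 + 2·94.8209 = 241.4724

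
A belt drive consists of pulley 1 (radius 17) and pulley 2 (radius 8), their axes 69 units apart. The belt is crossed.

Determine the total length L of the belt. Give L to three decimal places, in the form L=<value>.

L=225.701

crossed belt: β = asin((r1+r2)/C) = asin(25/69) = 21.2427°
wrap1 = wrap2 = π + 2β = 222.4853°
tangent length = C·cosβ = 64.3117
L = (r1+r2)·wrap + 2·C·cosβ = 25·3.8831 + 2·64.3117 = 225.7010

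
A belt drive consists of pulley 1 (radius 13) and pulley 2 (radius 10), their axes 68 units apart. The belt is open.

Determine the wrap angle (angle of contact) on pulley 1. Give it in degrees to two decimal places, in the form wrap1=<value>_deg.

open belt: β = asin((r2−r1)/C) = asin(-3/68) = -2.5286°
wrap1 = π − 2β = 185.0572°
wrap2 = π + 2β = 174.9428°

wrap1=185.06_deg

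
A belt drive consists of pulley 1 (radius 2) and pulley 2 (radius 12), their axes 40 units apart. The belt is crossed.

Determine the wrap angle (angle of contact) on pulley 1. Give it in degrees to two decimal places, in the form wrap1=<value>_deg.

crossed belt: β = asin((r1+r2)/C) = asin(14/40) = 20.4873°
wrap1 = wrap2 = π + 2β = 220.9746°

wrap1=220.97_deg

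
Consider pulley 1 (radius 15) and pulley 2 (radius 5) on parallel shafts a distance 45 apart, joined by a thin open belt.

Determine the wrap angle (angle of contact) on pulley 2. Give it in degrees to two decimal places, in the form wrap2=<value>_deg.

open belt: β = asin((r2−r1)/C) = asin(-10/45) = -12.8396°
wrap1 = π − 2β = 205.6792°
wrap2 = π + 2β = 154.3208°

wrap2=154.32_deg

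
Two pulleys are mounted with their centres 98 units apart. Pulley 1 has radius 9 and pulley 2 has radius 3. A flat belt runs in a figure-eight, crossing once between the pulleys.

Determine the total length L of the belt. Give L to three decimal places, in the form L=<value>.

crossed belt: β = asin((r1+r2)/C) = asin(12/98) = 7.0335°
wrap1 = wrap2 = π + 2β = 194.0669°
tangent length = C·cosβ = 97.2625
L = (r1+r2)·wrap + 2·C·cosβ = 12·3.3871 + 2·97.2625 = 235.1703

L=235.170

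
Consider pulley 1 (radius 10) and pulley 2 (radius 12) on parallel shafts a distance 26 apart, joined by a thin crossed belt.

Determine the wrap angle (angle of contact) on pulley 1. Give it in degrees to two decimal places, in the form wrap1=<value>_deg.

wrap1=295.59_deg

crossed belt: β = asin((r1+r2)/C) = asin(22/26) = 57.7958°
wrap1 = wrap2 = π + 2β = 295.5915°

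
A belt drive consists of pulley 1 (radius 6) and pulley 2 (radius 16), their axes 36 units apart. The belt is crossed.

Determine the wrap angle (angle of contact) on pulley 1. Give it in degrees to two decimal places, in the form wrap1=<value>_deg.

crossed belt: β = asin((r1+r2)/C) = asin(22/36) = 37.6699°
wrap1 = wrap2 = π + 2β = 255.3398°

wrap1=255.34_deg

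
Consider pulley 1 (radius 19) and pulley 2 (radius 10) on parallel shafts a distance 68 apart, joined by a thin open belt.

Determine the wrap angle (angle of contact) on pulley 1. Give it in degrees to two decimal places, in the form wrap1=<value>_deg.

open belt: β = asin((r2−r1)/C) = asin(-9/68) = -7.6056°
wrap1 = π − 2β = 195.2112°
wrap2 = π + 2β = 164.7888°

wrap1=195.21_deg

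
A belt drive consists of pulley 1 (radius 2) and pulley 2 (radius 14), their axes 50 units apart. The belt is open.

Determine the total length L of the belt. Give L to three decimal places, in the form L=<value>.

L=153.160

open belt: β = asin((r2−r1)/C) = asin(12/50) = 13.8865°
wrap1 = π − 2β = 152.2269°
wrap2 = π + 2β = 207.7731°
tangent length = C·cosβ = 48.5386
L = r1·wrap1 + r2·wrap2 + 2·C·cosβ = 2·2.6569 + 14·3.6263 + 2·48.5386 = 153.1596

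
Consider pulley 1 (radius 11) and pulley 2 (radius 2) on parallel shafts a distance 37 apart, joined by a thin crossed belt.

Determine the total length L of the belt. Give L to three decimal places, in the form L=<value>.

crossed belt: β = asin((r1+r2)/C) = asin(13/37) = 20.5700°
wrap1 = wrap2 = π + 2β = 221.1400°
tangent length = C·cosβ = 34.6410
L = (r1+r2)·wrap + 2·C·cosβ = 13·3.8596 + 2·34.6410 = 119.4571

L=119.457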